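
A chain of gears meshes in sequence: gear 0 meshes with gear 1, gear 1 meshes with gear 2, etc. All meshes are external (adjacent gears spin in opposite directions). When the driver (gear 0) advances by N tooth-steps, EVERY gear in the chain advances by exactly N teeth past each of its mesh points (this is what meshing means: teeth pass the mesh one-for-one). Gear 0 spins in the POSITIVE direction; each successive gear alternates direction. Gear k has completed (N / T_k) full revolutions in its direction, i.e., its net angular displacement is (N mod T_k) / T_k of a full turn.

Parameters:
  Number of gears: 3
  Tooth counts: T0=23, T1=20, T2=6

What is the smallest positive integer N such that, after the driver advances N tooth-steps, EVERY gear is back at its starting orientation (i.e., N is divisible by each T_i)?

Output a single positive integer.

Gear k returns to start when N is a multiple of T_k.
All gears at start simultaneously when N is a common multiple of [23, 20, 6]; the smallest such N is lcm(23, 20, 6).
Start: lcm = T0 = 23
Fold in T1=20: gcd(23, 20) = 1; lcm(23, 20) = 23 * 20 / 1 = 460 / 1 = 460
Fold in T2=6: gcd(460, 6) = 2; lcm(460, 6) = 460 * 6 / 2 = 2760 / 2 = 1380
Full cycle length = 1380

Answer: 1380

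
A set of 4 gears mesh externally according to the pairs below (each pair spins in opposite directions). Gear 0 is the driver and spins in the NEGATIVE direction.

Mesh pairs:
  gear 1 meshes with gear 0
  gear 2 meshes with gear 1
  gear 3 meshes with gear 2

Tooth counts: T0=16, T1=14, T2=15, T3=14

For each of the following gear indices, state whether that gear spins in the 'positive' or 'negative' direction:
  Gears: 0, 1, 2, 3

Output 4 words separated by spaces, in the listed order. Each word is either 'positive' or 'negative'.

Answer: negative positive negative positive

Derivation:
Gear 0 (driver): negative (depth 0)
  gear 1: meshes with gear 0 -> depth 1 -> positive (opposite of gear 0)
  gear 2: meshes with gear 1 -> depth 2 -> negative (opposite of gear 1)
  gear 3: meshes with gear 2 -> depth 3 -> positive (opposite of gear 2)
Queried indices 0, 1, 2, 3 -> negative, positive, negative, positive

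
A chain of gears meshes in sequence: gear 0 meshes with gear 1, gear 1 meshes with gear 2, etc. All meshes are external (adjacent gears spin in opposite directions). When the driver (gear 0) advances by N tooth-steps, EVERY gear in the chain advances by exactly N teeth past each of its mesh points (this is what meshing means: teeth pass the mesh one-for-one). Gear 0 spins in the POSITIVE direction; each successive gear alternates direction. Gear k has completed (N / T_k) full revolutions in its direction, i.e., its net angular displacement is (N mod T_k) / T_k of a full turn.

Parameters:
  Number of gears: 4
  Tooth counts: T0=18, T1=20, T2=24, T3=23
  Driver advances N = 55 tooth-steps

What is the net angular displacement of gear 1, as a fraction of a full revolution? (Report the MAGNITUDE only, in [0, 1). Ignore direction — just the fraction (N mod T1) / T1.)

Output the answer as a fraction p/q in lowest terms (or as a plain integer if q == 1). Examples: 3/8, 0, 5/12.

Answer: 3/4

Derivation:
Chain of 4 gears, tooth counts: [18, 20, 24, 23]
  gear 0: T0=18, direction=positive, advance = 55 mod 18 = 1 teeth = 1/18 turn
  gear 1: T1=20, direction=negative, advance = 55 mod 20 = 15 teeth = 15/20 turn
  gear 2: T2=24, direction=positive, advance = 55 mod 24 = 7 teeth = 7/24 turn
  gear 3: T3=23, direction=negative, advance = 55 mod 23 = 9 teeth = 9/23 turn
Gear 1: 55 mod 20 = 15
Fraction = 15 / 20 = 3/4 (gcd(15,20)=5) = 3/4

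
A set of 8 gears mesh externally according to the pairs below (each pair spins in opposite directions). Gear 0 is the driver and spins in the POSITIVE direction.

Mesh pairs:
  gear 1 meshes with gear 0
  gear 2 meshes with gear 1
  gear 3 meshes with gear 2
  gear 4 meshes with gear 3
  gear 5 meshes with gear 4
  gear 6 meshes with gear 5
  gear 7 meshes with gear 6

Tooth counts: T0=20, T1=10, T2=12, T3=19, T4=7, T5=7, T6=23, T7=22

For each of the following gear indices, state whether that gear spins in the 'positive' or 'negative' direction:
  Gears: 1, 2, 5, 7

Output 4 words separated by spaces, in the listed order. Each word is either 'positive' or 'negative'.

Gear 0 (driver): positive (depth 0)
  gear 1: meshes with gear 0 -> depth 1 -> negative (opposite of gear 0)
  gear 2: meshes with gear 1 -> depth 2 -> positive (opposite of gear 1)
  gear 3: meshes with gear 2 -> depth 3 -> negative (opposite of gear 2)
  gear 4: meshes with gear 3 -> depth 4 -> positive (opposite of gear 3)
  gear 5: meshes with gear 4 -> depth 5 -> negative (opposite of gear 4)
  gear 6: meshes with gear 5 -> depth 6 -> positive (opposite of gear 5)
  gear 7: meshes with gear 6 -> depth 7 -> negative (opposite of gear 6)
Queried indices 1, 2, 5, 7 -> negative, positive, negative, negative

Answer: negative positive negative negative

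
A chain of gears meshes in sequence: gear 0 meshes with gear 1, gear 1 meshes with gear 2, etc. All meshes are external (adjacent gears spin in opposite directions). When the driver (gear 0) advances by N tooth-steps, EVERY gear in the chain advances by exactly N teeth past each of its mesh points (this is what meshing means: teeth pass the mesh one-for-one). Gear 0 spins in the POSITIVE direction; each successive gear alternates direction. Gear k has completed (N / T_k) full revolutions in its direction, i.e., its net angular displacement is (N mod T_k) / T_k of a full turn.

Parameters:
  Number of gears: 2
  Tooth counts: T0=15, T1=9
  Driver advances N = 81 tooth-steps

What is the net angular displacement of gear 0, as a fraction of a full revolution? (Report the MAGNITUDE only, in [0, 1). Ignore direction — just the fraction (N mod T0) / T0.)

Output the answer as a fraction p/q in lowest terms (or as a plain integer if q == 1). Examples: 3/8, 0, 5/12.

Chain of 2 gears, tooth counts: [15, 9]
  gear 0: T0=15, direction=positive, advance = 81 mod 15 = 6 teeth = 6/15 turn
  gear 1: T1=9, direction=negative, advance = 81 mod 9 = 0 teeth = 0/9 turn
Gear 0: 81 mod 15 = 6
Fraction = 6 / 15 = 2/5 (gcd(6,15)=3) = 2/5

Answer: 2/5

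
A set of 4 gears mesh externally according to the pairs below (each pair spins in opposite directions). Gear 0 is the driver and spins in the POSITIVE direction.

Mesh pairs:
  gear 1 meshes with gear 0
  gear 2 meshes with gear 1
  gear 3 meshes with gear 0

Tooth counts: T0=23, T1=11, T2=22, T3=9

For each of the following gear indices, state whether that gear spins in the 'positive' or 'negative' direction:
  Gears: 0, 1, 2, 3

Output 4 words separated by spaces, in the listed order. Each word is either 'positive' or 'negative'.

Gear 0 (driver): positive (depth 0)
  gear 1: meshes with gear 0 -> depth 1 -> negative (opposite of gear 0)
  gear 2: meshes with gear 1 -> depth 2 -> positive (opposite of gear 1)
  gear 3: meshes with gear 0 -> depth 1 -> negative (opposite of gear 0)
Queried indices 0, 1, 2, 3 -> positive, negative, positive, negative

Answer: positive negative positive negative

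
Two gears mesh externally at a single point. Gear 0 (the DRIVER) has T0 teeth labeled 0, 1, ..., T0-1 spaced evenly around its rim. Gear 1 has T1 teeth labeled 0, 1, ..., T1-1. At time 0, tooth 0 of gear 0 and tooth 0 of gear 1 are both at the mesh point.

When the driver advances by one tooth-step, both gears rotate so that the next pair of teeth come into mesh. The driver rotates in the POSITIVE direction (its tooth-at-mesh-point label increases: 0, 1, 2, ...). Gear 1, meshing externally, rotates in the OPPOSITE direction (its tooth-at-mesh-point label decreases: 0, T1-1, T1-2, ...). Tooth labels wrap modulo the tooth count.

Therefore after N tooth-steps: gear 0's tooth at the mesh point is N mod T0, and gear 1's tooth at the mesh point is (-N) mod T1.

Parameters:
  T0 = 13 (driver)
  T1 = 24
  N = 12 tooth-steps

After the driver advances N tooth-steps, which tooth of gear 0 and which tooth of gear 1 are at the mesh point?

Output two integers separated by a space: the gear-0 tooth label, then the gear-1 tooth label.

Answer: 12 12

Derivation:
Gear 0 (driver, T0=13): tooth at mesh = N mod T0
  12 = 0 * 13 + 12, so 12 mod 13 = 12
  gear 0 tooth = 12
Gear 1 (driven, T1=24): tooth at mesh = (-N) mod T1
  12 = 0 * 24 + 12, so 12 mod 24 = 12
  (-12) mod 24 = (-12) mod 24 = 24 - 12 = 12
Mesh after 12 steps: gear-0 tooth 12 meets gear-1 tooth 12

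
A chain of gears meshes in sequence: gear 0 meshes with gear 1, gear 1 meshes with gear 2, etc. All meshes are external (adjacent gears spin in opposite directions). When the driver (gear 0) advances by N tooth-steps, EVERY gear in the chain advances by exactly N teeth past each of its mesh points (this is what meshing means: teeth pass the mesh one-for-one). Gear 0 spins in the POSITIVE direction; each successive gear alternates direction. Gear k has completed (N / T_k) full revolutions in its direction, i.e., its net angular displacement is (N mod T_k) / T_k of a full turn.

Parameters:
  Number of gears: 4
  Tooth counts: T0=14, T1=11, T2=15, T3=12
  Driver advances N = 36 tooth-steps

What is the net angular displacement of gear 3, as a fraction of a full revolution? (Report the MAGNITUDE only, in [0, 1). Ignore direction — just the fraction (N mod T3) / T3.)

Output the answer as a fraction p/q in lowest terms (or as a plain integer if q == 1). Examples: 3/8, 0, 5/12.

Answer: 0

Derivation:
Chain of 4 gears, tooth counts: [14, 11, 15, 12]
  gear 0: T0=14, direction=positive, advance = 36 mod 14 = 8 teeth = 8/14 turn
  gear 1: T1=11, direction=negative, advance = 36 mod 11 = 3 teeth = 3/11 turn
  gear 2: T2=15, direction=positive, advance = 36 mod 15 = 6 teeth = 6/15 turn
  gear 3: T3=12, direction=negative, advance = 36 mod 12 = 0 teeth = 0/12 turn
Gear 3: 36 mod 12 = 0
Fraction = 0 / 12 = 0/1 (gcd(0,12)=12) = 0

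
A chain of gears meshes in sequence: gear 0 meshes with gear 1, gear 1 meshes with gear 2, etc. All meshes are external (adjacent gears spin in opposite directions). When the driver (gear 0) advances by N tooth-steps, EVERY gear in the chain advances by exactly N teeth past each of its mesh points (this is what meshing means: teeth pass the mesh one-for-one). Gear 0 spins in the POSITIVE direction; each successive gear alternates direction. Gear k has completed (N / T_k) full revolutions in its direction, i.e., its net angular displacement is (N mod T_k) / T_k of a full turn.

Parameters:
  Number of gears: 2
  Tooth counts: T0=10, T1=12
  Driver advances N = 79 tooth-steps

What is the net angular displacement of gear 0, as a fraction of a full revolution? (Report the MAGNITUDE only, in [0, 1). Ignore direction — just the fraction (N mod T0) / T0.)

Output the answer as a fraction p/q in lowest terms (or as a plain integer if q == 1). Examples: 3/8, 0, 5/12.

Answer: 9/10

Derivation:
Chain of 2 gears, tooth counts: [10, 12]
  gear 0: T0=10, direction=positive, advance = 79 mod 10 = 9 teeth = 9/10 turn
  gear 1: T1=12, direction=negative, advance = 79 mod 12 = 7 teeth = 7/12 turn
Gear 0: 79 mod 10 = 9
Fraction = 9 / 10 = 9/10 (gcd(9,10)=1) = 9/10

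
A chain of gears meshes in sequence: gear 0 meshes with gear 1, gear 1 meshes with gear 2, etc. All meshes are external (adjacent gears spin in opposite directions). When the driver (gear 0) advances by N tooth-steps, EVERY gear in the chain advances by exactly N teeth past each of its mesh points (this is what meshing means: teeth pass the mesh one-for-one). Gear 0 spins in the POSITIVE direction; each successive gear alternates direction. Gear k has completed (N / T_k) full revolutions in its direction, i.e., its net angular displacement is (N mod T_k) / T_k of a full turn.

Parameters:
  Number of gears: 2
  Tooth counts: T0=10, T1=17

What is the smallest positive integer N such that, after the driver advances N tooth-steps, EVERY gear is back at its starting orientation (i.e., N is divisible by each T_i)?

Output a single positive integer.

Answer: 170

Derivation:
Gear k returns to start when N is a multiple of T_k.
All gears at start simultaneously when N is a common multiple of [10, 17]; the smallest such N is lcm(10, 17).
Start: lcm = T0 = 10
Fold in T1=17: gcd(10, 17) = 1; lcm(10, 17) = 10 * 17 / 1 = 170 / 1 = 170
Full cycle length = 170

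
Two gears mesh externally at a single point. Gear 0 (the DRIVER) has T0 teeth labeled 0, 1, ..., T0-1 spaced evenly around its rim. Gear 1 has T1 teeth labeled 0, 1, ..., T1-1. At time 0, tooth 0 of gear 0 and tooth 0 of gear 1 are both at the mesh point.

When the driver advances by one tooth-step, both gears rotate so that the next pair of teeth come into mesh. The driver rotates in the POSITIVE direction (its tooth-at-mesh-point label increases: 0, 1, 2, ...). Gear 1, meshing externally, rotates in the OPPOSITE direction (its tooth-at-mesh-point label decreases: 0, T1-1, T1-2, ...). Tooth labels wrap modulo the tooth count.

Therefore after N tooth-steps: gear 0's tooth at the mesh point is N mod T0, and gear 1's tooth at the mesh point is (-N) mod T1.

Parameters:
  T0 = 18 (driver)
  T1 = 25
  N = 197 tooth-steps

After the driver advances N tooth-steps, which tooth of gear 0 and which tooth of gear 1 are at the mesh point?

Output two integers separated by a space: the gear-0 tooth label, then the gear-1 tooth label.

Answer: 17 3

Derivation:
Gear 0 (driver, T0=18): tooth at mesh = N mod T0
  197 = 10 * 18 + 17, so 197 mod 18 = 17
  gear 0 tooth = 17
Gear 1 (driven, T1=25): tooth at mesh = (-N) mod T1
  197 = 7 * 25 + 22, so 197 mod 25 = 22
  (-197) mod 25 = (-22) mod 25 = 25 - 22 = 3
Mesh after 197 steps: gear-0 tooth 17 meets gear-1 tooth 3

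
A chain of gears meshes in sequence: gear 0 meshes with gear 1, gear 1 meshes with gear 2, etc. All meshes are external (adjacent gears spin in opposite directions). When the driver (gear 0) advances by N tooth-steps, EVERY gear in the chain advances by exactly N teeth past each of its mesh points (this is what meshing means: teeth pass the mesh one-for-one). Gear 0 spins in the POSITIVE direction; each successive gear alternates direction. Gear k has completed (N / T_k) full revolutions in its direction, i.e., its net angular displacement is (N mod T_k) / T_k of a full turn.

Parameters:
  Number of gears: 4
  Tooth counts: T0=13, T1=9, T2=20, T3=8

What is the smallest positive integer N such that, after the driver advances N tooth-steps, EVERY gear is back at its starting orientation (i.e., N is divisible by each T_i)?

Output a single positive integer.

Answer: 4680

Derivation:
Gear k returns to start when N is a multiple of T_k.
All gears at start simultaneously when N is a common multiple of [13, 9, 20, 8]; the smallest such N is lcm(13, 9, 20, 8).
Start: lcm = T0 = 13
Fold in T1=9: gcd(13, 9) = 1; lcm(13, 9) = 13 * 9 / 1 = 117 / 1 = 117
Fold in T2=20: gcd(117, 20) = 1; lcm(117, 20) = 117 * 20 / 1 = 2340 / 1 = 2340
Fold in T3=8: gcd(2340, 8) = 4; lcm(2340, 8) = 2340 * 8 / 4 = 18720 / 4 = 4680
Full cycle length = 4680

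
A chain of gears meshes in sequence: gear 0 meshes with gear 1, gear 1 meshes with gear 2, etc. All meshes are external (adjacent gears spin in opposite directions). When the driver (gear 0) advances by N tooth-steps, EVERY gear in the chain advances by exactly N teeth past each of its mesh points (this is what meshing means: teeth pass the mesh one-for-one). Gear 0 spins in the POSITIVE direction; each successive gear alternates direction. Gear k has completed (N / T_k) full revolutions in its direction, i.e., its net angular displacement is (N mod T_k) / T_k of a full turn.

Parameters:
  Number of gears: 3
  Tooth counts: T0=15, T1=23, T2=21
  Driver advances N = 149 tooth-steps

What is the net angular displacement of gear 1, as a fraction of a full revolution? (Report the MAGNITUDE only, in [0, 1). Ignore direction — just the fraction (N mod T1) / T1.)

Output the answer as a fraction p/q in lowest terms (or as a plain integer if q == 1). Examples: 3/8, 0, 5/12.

Answer: 11/23

Derivation:
Chain of 3 gears, tooth counts: [15, 23, 21]
  gear 0: T0=15, direction=positive, advance = 149 mod 15 = 14 teeth = 14/15 turn
  gear 1: T1=23, direction=negative, advance = 149 mod 23 = 11 teeth = 11/23 turn
  gear 2: T2=21, direction=positive, advance = 149 mod 21 = 2 teeth = 2/21 turn
Gear 1: 149 mod 23 = 11
Fraction = 11 / 23 = 11/23 (gcd(11,23)=1) = 11/23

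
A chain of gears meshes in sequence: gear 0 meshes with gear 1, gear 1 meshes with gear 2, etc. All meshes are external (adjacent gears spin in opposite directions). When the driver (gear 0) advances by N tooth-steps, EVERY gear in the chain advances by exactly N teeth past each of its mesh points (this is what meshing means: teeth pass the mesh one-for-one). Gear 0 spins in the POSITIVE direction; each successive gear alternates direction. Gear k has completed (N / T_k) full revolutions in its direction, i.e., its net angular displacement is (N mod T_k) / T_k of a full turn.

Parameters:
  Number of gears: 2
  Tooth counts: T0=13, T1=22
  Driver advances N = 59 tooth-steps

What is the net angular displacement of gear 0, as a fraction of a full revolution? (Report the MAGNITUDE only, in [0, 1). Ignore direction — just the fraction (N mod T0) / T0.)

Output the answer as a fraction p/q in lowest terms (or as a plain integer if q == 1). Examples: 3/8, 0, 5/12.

Answer: 7/13

Derivation:
Chain of 2 gears, tooth counts: [13, 22]
  gear 0: T0=13, direction=positive, advance = 59 mod 13 = 7 teeth = 7/13 turn
  gear 1: T1=22, direction=negative, advance = 59 mod 22 = 15 teeth = 15/22 turn
Gear 0: 59 mod 13 = 7
Fraction = 7 / 13 = 7/13 (gcd(7,13)=1) = 7/13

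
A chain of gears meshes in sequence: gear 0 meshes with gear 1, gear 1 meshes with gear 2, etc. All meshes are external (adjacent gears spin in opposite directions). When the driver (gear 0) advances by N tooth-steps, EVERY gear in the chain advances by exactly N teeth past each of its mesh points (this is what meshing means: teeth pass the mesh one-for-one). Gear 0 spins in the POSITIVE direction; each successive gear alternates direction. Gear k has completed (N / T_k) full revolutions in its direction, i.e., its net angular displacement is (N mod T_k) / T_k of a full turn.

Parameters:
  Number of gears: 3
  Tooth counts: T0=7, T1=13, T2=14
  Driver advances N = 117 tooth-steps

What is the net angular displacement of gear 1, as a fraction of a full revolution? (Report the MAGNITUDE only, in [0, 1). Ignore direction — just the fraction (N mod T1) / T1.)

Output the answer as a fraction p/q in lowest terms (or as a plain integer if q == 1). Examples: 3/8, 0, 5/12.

Chain of 3 gears, tooth counts: [7, 13, 14]
  gear 0: T0=7, direction=positive, advance = 117 mod 7 = 5 teeth = 5/7 turn
  gear 1: T1=13, direction=negative, advance = 117 mod 13 = 0 teeth = 0/13 turn
  gear 2: T2=14, direction=positive, advance = 117 mod 14 = 5 teeth = 5/14 turn
Gear 1: 117 mod 13 = 0
Fraction = 0 / 13 = 0/1 (gcd(0,13)=13) = 0

Answer: 0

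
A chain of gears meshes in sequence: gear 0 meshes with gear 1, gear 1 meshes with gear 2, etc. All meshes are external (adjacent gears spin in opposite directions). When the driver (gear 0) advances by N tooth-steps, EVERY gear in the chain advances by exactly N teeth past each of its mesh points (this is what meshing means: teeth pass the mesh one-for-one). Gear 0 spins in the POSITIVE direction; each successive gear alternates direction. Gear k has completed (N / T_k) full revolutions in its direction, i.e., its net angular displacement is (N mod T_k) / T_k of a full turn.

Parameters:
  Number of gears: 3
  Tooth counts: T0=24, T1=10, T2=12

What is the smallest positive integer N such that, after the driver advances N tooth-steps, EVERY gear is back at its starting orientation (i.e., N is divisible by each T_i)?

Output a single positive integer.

Answer: 120

Derivation:
Gear k returns to start when N is a multiple of T_k.
All gears at start simultaneously when N is a common multiple of [24, 10, 12]; the smallest such N is lcm(24, 10, 12).
Start: lcm = T0 = 24
Fold in T1=10: gcd(24, 10) = 2; lcm(24, 10) = 24 * 10 / 2 = 240 / 2 = 120
Fold in T2=12: gcd(120, 12) = 12; lcm(120, 12) = 120 * 12 / 12 = 1440 / 12 = 120
Full cycle length = 120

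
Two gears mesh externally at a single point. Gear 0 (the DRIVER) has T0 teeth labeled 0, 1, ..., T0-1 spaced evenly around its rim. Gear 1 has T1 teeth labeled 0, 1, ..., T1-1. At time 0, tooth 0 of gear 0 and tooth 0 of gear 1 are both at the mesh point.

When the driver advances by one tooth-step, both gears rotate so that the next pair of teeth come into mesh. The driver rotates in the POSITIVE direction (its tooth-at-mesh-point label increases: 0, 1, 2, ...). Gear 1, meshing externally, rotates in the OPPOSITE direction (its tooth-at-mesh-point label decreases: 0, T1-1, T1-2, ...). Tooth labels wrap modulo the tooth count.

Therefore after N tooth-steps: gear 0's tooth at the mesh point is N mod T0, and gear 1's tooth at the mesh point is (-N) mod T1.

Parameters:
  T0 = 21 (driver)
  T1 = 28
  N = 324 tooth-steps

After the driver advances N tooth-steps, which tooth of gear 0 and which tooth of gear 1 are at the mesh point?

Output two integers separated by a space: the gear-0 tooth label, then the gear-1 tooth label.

Answer: 9 12

Derivation:
Gear 0 (driver, T0=21): tooth at mesh = N mod T0
  324 = 15 * 21 + 9, so 324 mod 21 = 9
  gear 0 tooth = 9
Gear 1 (driven, T1=28): tooth at mesh = (-N) mod T1
  324 = 11 * 28 + 16, so 324 mod 28 = 16
  (-324) mod 28 = (-16) mod 28 = 28 - 16 = 12
Mesh after 324 steps: gear-0 tooth 9 meets gear-1 tooth 12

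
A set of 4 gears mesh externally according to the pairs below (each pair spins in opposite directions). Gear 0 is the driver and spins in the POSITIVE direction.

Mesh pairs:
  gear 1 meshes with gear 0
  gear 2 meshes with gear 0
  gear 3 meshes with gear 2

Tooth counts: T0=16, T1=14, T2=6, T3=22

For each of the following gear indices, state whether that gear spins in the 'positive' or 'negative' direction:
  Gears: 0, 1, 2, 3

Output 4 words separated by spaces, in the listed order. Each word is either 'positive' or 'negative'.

Gear 0 (driver): positive (depth 0)
  gear 1: meshes with gear 0 -> depth 1 -> negative (opposite of gear 0)
  gear 2: meshes with gear 0 -> depth 1 -> negative (opposite of gear 0)
  gear 3: meshes with gear 2 -> depth 2 -> positive (opposite of gear 2)
Queried indices 0, 1, 2, 3 -> positive, negative, negative, positive

Answer: positive negative negative positive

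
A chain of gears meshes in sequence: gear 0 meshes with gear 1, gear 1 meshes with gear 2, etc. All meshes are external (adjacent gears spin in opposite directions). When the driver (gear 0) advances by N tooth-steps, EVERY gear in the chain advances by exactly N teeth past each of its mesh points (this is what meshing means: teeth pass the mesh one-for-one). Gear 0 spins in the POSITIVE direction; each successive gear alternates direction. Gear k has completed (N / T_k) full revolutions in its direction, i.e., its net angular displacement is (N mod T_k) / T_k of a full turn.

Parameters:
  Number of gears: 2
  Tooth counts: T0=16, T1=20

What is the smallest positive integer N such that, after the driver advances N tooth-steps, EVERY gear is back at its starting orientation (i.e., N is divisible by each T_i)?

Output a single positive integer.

Answer: 80

Derivation:
Gear k returns to start when N is a multiple of T_k.
All gears at start simultaneously when N is a common multiple of [16, 20]; the smallest such N is lcm(16, 20).
Start: lcm = T0 = 16
Fold in T1=20: gcd(16, 20) = 4; lcm(16, 20) = 16 * 20 / 4 = 320 / 4 = 80
Full cycle length = 80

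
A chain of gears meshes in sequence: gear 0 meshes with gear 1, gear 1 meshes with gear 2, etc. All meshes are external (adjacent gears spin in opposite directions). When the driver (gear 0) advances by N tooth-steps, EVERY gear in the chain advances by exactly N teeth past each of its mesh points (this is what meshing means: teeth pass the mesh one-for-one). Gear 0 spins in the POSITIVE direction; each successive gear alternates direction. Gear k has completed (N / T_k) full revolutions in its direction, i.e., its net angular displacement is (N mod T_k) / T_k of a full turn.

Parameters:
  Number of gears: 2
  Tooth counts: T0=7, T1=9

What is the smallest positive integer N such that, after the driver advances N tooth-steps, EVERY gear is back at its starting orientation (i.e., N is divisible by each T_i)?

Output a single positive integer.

Answer: 63

Derivation:
Gear k returns to start when N is a multiple of T_k.
All gears at start simultaneously when N is a common multiple of [7, 9]; the smallest such N is lcm(7, 9).
Start: lcm = T0 = 7
Fold in T1=9: gcd(7, 9) = 1; lcm(7, 9) = 7 * 9 / 1 = 63 / 1 = 63
Full cycle length = 63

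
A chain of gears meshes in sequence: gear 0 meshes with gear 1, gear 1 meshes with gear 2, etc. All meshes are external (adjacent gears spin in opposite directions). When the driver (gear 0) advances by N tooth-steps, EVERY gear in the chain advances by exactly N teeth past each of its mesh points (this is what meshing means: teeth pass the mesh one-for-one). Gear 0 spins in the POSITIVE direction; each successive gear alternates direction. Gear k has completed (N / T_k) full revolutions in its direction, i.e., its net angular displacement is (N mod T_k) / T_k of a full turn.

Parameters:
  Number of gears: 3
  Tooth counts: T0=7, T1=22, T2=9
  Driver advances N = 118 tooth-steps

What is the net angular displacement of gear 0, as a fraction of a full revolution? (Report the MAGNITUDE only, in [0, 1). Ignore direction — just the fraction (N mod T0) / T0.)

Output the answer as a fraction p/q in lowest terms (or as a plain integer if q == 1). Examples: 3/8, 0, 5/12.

Answer: 6/7

Derivation:
Chain of 3 gears, tooth counts: [7, 22, 9]
  gear 0: T0=7, direction=positive, advance = 118 mod 7 = 6 teeth = 6/7 turn
  gear 1: T1=22, direction=negative, advance = 118 mod 22 = 8 teeth = 8/22 turn
  gear 2: T2=9, direction=positive, advance = 118 mod 9 = 1 teeth = 1/9 turn
Gear 0: 118 mod 7 = 6
Fraction = 6 / 7 = 6/7 (gcd(6,7)=1) = 6/7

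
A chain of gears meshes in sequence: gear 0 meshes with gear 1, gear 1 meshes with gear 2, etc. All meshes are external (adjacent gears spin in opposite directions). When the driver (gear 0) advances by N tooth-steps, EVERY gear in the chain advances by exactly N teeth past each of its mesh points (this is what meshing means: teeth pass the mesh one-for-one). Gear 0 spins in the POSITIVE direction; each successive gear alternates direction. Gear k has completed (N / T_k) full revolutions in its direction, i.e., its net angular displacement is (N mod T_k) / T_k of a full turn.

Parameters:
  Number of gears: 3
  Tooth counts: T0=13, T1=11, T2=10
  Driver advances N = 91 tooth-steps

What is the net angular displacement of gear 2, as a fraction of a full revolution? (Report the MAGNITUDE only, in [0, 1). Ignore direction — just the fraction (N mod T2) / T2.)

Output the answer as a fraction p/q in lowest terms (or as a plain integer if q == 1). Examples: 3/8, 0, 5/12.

Answer: 1/10

Derivation:
Chain of 3 gears, tooth counts: [13, 11, 10]
  gear 0: T0=13, direction=positive, advance = 91 mod 13 = 0 teeth = 0/13 turn
  gear 1: T1=11, direction=negative, advance = 91 mod 11 = 3 teeth = 3/11 turn
  gear 2: T2=10, direction=positive, advance = 91 mod 10 = 1 teeth = 1/10 turn
Gear 2: 91 mod 10 = 1
Fraction = 1 / 10 = 1/10 (gcd(1,10)=1) = 1/10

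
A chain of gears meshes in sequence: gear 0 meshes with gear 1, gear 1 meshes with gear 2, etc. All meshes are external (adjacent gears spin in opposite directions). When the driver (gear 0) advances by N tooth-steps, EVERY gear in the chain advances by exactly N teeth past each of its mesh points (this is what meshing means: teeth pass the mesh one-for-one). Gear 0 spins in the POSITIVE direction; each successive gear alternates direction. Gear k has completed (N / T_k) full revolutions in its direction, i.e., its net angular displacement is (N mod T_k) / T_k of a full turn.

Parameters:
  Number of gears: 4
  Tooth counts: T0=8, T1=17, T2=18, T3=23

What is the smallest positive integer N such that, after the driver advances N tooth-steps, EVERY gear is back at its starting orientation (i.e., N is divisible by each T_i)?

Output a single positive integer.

Answer: 28152

Derivation:
Gear k returns to start when N is a multiple of T_k.
All gears at start simultaneously when N is a common multiple of [8, 17, 18, 23]; the smallest such N is lcm(8, 17, 18, 23).
Start: lcm = T0 = 8
Fold in T1=17: gcd(8, 17) = 1; lcm(8, 17) = 8 * 17 / 1 = 136 / 1 = 136
Fold in T2=18: gcd(136, 18) = 2; lcm(136, 18) = 136 * 18 / 2 = 2448 / 2 = 1224
Fold in T3=23: gcd(1224, 23) = 1; lcm(1224, 23) = 1224 * 23 / 1 = 28152 / 1 = 28152
Full cycle length = 28152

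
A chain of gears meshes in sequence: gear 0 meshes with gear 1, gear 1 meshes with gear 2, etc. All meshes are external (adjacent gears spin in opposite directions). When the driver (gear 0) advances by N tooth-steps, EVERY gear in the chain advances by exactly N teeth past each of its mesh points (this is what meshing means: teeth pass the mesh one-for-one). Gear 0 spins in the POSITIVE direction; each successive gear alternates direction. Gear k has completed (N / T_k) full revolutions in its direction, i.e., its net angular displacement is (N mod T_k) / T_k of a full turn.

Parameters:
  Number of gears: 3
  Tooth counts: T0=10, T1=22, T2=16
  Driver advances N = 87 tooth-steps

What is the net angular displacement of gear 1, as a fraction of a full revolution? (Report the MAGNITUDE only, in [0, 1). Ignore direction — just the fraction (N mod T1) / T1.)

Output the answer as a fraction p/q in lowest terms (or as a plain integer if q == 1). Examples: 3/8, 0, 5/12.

Answer: 21/22

Derivation:
Chain of 3 gears, tooth counts: [10, 22, 16]
  gear 0: T0=10, direction=positive, advance = 87 mod 10 = 7 teeth = 7/10 turn
  gear 1: T1=22, direction=negative, advance = 87 mod 22 = 21 teeth = 21/22 turn
  gear 2: T2=16, direction=positive, advance = 87 mod 16 = 7 teeth = 7/16 turn
Gear 1: 87 mod 22 = 21
Fraction = 21 / 22 = 21/22 (gcd(21,22)=1) = 21/22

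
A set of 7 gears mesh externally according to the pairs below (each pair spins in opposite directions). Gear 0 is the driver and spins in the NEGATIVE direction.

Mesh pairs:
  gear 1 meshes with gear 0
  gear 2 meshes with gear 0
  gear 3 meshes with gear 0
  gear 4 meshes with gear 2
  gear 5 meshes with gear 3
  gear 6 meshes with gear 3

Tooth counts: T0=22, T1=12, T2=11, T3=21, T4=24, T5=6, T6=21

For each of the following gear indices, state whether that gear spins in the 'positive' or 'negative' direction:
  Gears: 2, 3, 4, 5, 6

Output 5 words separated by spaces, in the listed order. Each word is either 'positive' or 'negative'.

Answer: positive positive negative negative negative

Derivation:
Gear 0 (driver): negative (depth 0)
  gear 1: meshes with gear 0 -> depth 1 -> positive (opposite of gear 0)
  gear 2: meshes with gear 0 -> depth 1 -> positive (opposite of gear 0)
  gear 3: meshes with gear 0 -> depth 1 -> positive (opposite of gear 0)
  gear 4: meshes with gear 2 -> depth 2 -> negative (opposite of gear 2)
  gear 5: meshes with gear 3 -> depth 2 -> negative (opposite of gear 3)
  gear 6: meshes with gear 3 -> depth 2 -> negative (opposite of gear 3)
Queried indices 2, 3, 4, 5, 6 -> positive, positive, negative, negative, negative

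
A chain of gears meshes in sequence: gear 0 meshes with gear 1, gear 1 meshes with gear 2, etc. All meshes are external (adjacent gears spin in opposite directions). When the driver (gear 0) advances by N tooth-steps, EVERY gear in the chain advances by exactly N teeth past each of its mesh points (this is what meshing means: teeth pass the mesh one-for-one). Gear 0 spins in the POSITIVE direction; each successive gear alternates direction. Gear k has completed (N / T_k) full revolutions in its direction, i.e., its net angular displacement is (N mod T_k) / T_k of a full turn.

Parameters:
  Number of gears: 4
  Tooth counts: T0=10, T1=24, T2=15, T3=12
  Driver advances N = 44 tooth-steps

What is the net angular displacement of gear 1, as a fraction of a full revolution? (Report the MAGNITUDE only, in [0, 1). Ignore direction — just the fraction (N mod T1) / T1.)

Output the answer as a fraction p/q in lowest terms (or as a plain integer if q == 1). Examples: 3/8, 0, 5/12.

Chain of 4 gears, tooth counts: [10, 24, 15, 12]
  gear 0: T0=10, direction=positive, advance = 44 mod 10 = 4 teeth = 4/10 turn
  gear 1: T1=24, direction=negative, advance = 44 mod 24 = 20 teeth = 20/24 turn
  gear 2: T2=15, direction=positive, advance = 44 mod 15 = 14 teeth = 14/15 turn
  gear 3: T3=12, direction=negative, advance = 44 mod 12 = 8 teeth = 8/12 turn
Gear 1: 44 mod 24 = 20
Fraction = 20 / 24 = 5/6 (gcd(20,24)=4) = 5/6

Answer: 5/6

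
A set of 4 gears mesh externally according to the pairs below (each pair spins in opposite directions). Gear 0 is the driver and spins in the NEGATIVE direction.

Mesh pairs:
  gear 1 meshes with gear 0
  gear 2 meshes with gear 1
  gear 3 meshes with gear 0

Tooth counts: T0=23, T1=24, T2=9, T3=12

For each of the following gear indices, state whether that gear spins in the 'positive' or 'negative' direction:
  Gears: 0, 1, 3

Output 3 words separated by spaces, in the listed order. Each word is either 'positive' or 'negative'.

Gear 0 (driver): negative (depth 0)
  gear 1: meshes with gear 0 -> depth 1 -> positive (opposite of gear 0)
  gear 2: meshes with gear 1 -> depth 2 -> negative (opposite of gear 1)
  gear 3: meshes with gear 0 -> depth 1 -> positive (opposite of gear 0)
Queried indices 0, 1, 3 -> negative, positive, positive

Answer: negative positive positive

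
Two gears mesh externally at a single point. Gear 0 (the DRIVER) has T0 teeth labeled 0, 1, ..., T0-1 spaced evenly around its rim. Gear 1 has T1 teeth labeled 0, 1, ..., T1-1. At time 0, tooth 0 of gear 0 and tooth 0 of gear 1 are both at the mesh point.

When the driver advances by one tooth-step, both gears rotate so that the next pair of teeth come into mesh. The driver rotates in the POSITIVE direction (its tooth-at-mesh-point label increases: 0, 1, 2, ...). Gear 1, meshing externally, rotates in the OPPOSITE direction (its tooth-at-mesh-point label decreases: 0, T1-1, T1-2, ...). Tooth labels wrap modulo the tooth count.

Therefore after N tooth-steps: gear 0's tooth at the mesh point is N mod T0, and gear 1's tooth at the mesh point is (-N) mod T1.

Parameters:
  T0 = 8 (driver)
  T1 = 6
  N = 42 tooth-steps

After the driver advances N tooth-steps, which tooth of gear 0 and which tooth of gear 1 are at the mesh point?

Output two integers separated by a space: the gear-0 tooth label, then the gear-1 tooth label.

Answer: 2 0

Derivation:
Gear 0 (driver, T0=8): tooth at mesh = N mod T0
  42 = 5 * 8 + 2, so 42 mod 8 = 2
  gear 0 tooth = 2
Gear 1 (driven, T1=6): tooth at mesh = (-N) mod T1
  42 = 7 * 6 + 0, so 42 mod 6 = 0
  (-42) mod 6 = 0
Mesh after 42 steps: gear-0 tooth 2 meets gear-1 tooth 0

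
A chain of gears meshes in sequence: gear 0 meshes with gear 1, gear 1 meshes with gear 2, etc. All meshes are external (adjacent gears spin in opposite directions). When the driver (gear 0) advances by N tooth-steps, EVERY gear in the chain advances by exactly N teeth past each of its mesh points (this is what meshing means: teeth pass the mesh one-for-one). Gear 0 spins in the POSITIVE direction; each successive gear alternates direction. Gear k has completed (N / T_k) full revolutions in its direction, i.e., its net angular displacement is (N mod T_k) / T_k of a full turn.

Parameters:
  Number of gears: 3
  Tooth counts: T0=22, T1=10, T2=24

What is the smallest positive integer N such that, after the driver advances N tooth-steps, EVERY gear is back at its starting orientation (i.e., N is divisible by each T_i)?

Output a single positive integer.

Gear k returns to start when N is a multiple of T_k.
All gears at start simultaneously when N is a common multiple of [22, 10, 24]; the smallest such N is lcm(22, 10, 24).
Start: lcm = T0 = 22
Fold in T1=10: gcd(22, 10) = 2; lcm(22, 10) = 22 * 10 / 2 = 220 / 2 = 110
Fold in T2=24: gcd(110, 24) = 2; lcm(110, 24) = 110 * 24 / 2 = 2640 / 2 = 1320
Full cycle length = 1320

Answer: 1320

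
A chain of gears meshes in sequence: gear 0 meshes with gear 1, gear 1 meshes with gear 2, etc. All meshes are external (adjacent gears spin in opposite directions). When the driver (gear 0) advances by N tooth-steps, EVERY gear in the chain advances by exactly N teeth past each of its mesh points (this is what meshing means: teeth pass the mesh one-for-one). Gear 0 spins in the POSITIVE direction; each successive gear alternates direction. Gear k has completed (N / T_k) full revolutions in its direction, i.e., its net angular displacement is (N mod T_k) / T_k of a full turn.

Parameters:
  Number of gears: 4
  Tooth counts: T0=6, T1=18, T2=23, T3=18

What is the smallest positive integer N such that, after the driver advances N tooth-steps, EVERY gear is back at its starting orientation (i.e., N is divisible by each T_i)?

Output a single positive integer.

Answer: 414

Derivation:
Gear k returns to start when N is a multiple of T_k.
All gears at start simultaneously when N is a common multiple of [6, 18, 23, 18]; the smallest such N is lcm(6, 18, 23, 18).
Start: lcm = T0 = 6
Fold in T1=18: gcd(6, 18) = 6; lcm(6, 18) = 6 * 18 / 6 = 108 / 6 = 18
Fold in T2=23: gcd(18, 23) = 1; lcm(18, 23) = 18 * 23 / 1 = 414 / 1 = 414
Fold in T3=18: gcd(414, 18) = 18; lcm(414, 18) = 414 * 18 / 18 = 7452 / 18 = 414
Full cycle length = 414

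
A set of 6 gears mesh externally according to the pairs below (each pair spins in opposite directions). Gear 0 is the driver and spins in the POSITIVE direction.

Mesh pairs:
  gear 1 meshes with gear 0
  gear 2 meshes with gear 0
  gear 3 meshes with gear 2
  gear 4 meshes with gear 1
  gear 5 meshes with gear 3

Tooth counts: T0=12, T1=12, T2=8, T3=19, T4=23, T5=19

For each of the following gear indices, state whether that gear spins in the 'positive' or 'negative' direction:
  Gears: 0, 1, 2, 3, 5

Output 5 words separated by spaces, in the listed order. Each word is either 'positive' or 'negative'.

Gear 0 (driver): positive (depth 0)
  gear 1: meshes with gear 0 -> depth 1 -> negative (opposite of gear 0)
  gear 2: meshes with gear 0 -> depth 1 -> negative (opposite of gear 0)
  gear 3: meshes with gear 2 -> depth 2 -> positive (opposite of gear 2)
  gear 4: meshes with gear 1 -> depth 2 -> positive (opposite of gear 1)
  gear 5: meshes with gear 3 -> depth 3 -> negative (opposite of gear 3)
Queried indices 0, 1, 2, 3, 5 -> positive, negative, negative, positive, negative

Answer: positive negative negative positive negative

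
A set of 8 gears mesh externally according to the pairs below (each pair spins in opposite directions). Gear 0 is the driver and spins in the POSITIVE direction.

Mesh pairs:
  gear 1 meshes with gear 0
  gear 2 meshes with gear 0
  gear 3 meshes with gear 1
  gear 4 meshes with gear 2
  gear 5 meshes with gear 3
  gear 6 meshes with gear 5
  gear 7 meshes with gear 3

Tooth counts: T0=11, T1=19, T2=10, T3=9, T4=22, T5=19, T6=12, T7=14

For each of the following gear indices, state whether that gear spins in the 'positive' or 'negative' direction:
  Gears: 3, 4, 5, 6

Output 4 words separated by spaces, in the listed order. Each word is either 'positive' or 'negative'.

Answer: positive positive negative positive

Derivation:
Gear 0 (driver): positive (depth 0)
  gear 1: meshes with gear 0 -> depth 1 -> negative (opposite of gear 0)
  gear 2: meshes with gear 0 -> depth 1 -> negative (opposite of gear 0)
  gear 3: meshes with gear 1 -> depth 2 -> positive (opposite of gear 1)
  gear 4: meshes with gear 2 -> depth 2 -> positive (opposite of gear 2)
  gear 5: meshes with gear 3 -> depth 3 -> negative (opposite of gear 3)
  gear 6: meshes with gear 5 -> depth 4 -> positive (opposite of gear 5)
  gear 7: meshes with gear 3 -> depth 3 -> negative (opposite of gear 3)
Queried indices 3, 4, 5, 6 -> positive, positive, negative, positive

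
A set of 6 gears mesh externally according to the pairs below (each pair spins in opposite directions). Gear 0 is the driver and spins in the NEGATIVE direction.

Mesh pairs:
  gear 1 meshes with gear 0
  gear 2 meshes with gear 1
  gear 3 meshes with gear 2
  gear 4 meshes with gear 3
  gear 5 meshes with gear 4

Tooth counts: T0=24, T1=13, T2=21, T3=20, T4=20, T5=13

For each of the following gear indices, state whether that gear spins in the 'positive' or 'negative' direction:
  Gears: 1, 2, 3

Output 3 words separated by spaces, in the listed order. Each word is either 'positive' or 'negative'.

Answer: positive negative positive

Derivation:
Gear 0 (driver): negative (depth 0)
  gear 1: meshes with gear 0 -> depth 1 -> positive (opposite of gear 0)
  gear 2: meshes with gear 1 -> depth 2 -> negative (opposite of gear 1)
  gear 3: meshes with gear 2 -> depth 3 -> positive (opposite of gear 2)
  gear 4: meshes with gear 3 -> depth 4 -> negative (opposite of gear 3)
  gear 5: meshes with gear 4 -> depth 5 -> positive (opposite of gear 4)
Queried indices 1, 2, 3 -> positive, negative, positive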